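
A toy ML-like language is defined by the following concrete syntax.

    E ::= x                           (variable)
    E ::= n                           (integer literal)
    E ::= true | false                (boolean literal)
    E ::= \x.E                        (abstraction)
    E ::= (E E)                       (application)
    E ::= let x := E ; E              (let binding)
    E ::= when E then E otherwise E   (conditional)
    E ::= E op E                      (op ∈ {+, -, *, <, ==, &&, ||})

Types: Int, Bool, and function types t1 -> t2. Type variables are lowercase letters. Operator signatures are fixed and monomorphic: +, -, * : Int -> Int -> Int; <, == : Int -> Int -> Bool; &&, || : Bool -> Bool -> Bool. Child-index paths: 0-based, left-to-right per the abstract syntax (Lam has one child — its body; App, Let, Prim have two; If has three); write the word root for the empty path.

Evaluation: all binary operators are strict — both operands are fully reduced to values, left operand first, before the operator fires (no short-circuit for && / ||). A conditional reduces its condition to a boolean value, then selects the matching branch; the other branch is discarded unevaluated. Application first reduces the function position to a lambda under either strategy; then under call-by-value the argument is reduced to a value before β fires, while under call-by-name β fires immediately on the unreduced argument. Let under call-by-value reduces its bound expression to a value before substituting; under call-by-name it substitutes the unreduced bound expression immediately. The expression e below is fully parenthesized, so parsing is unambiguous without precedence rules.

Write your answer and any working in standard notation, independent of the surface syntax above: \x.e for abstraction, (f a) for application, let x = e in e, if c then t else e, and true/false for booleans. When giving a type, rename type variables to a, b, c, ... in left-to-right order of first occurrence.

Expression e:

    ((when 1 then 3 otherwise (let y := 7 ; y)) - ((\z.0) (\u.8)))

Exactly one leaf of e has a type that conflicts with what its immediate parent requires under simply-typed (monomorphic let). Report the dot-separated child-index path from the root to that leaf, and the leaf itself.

Derivation:
  unify Int ~ Bool
  FAIL: mismatch Int ~ Bool

Answer: 0.0 : 1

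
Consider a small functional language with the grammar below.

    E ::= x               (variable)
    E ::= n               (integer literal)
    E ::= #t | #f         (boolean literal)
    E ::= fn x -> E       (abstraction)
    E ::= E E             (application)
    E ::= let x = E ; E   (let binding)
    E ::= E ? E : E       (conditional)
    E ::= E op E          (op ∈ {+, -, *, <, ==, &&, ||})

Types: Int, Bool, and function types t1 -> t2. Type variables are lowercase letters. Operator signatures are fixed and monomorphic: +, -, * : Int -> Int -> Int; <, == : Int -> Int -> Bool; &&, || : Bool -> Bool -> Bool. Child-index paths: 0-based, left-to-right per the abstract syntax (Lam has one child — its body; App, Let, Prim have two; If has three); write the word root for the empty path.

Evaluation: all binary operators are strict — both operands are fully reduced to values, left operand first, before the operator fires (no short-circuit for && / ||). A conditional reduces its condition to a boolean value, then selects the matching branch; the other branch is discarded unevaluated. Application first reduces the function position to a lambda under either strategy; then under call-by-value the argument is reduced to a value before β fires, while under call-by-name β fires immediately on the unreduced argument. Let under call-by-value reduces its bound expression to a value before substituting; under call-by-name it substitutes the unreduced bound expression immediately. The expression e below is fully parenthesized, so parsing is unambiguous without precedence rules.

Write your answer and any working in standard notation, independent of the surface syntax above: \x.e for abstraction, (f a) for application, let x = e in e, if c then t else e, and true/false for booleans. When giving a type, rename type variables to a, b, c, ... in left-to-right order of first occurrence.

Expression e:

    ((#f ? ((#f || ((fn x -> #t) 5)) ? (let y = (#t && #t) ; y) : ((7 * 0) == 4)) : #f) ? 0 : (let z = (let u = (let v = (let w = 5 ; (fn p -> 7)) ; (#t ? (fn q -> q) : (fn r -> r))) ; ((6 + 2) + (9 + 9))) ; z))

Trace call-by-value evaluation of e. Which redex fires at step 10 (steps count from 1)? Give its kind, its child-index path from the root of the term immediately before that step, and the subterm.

Working:
step 0: (if (if false then (if (false || ((\x.true) 5)) then (let y = (true && true) in y) else ((7 * 0) == 4)) else false) then 0 else (let z = (let u = (let v = (let w = 5 in (\p.7)) in (if true then (\q.q) else (\r.r))) in ((6 + 2) + (9 + 9))) in z))
step 1: [if@0] (if false then 0 else (let z = (let u = (let v = (let w = 5 in (\p.7)) in (if true then (\q.q) else (\r.r))) in ((6 + 2) + (9 + 9))) in z))
step 2: [if@root] (let z = (let u = (let v = (let w = 5 in (\p.7)) in (if true then (\q.q) else (\r.r))) in ((6 + 2) + (9 + 9))) in z)
step 3: [let@0.0.0] (let z = (let u = (let v = (\p.7) in (if true then (\q.q) else (\r.r))) in ((6 + 2) + (9 + 9))) in z)
step 4: [let@0.0] (let z = (let u = (if true then (\q.q) else (\r.r)) in ((6 + 2) + (9 + 9))) in z)
step 5: [if@0.0] (let z = (let u = (\q.q) in ((6 + 2) + (9 + 9))) in z)
step 6: [let@0] (let z = ((6 + 2) + (9 + 9)) in z)
step 7: [delta@0.0] (let z = (8 + (9 + 9)) in z)
step 8: [delta@0.1] (let z = (8 + 18) in z)
step 9: [delta@0] (let z = 26 in z)
step 10: [let@root] 26

Answer: let at root : (let z = 26 in z)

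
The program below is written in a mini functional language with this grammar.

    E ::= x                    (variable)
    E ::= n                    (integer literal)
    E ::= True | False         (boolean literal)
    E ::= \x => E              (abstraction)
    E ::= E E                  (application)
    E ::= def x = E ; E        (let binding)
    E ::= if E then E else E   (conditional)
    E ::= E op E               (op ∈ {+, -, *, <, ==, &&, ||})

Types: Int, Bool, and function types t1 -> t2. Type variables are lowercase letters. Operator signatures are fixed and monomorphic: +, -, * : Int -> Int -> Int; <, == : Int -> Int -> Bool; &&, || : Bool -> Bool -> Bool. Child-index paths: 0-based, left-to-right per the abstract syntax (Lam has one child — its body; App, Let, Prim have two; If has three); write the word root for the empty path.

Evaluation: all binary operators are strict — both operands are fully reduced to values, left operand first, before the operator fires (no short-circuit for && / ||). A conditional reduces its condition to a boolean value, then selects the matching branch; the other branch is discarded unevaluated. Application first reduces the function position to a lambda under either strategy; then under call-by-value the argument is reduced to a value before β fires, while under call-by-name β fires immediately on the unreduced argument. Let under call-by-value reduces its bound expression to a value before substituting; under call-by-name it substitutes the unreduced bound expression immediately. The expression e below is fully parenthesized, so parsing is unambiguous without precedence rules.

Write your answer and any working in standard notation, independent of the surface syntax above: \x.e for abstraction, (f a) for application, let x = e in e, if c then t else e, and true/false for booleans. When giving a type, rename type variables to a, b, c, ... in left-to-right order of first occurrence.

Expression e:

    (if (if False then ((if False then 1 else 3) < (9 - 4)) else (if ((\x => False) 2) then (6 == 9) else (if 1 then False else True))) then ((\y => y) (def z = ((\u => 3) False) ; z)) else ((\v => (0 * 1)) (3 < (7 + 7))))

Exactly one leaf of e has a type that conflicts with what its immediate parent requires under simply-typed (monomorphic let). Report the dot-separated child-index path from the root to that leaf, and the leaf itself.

Answer: 0.2.2.0 : 1

Trace:
  unify Bool ~ Bool
  unify Bool ~ Bool
  unify Int ~ Int
  unify Int ~ Int
  unify Int ~ Int
  unify Int ~ Int
  unify Int ~ Int
\x._ : a -> Bool
  unify a -> Bool ~ Int -> b
  unify a ~ Int
  unify Bool ~ b
_ _ : Bool
  unify Bool ~ Bool
  unify Int ~ Int
  unify Int ~ Int
  unify Int ~ Bool
  FAIL: mismatch Int ~ Bool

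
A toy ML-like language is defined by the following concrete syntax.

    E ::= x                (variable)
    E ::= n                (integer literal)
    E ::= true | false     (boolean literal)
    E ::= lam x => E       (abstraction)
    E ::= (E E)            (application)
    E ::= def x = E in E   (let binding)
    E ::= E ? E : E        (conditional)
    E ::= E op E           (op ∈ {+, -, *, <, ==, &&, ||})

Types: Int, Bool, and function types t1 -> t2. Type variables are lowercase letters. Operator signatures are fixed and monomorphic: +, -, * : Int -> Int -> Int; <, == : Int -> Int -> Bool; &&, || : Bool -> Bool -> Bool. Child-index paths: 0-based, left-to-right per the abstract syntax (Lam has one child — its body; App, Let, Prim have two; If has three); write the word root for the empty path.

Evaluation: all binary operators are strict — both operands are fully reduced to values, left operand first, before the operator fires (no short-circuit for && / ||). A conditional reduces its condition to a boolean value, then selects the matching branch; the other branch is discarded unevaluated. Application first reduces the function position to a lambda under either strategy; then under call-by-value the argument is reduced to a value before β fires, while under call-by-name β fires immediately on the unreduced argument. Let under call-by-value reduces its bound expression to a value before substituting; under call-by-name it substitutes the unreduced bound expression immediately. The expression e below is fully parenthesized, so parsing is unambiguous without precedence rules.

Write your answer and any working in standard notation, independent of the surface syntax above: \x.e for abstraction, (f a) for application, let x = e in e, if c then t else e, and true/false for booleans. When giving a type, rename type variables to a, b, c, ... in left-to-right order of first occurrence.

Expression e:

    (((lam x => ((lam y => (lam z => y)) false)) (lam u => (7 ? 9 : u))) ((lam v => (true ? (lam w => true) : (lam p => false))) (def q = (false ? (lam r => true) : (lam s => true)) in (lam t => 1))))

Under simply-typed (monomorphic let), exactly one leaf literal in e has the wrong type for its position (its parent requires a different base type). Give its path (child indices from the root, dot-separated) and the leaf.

Derivation:
y : b
\z._ : c -> b
\y._ : b -> c -> b
  unify b -> c -> b ~ Bool -> d
  unify b ~ Bool
  unify c -> Bool ~ d
_ _ : c -> Bool
\x._ : a -> c -> Bool
  unify Int ~ Bool
  FAIL: mismatch Int ~ Bool

Answer: 0.1.0.0 : 7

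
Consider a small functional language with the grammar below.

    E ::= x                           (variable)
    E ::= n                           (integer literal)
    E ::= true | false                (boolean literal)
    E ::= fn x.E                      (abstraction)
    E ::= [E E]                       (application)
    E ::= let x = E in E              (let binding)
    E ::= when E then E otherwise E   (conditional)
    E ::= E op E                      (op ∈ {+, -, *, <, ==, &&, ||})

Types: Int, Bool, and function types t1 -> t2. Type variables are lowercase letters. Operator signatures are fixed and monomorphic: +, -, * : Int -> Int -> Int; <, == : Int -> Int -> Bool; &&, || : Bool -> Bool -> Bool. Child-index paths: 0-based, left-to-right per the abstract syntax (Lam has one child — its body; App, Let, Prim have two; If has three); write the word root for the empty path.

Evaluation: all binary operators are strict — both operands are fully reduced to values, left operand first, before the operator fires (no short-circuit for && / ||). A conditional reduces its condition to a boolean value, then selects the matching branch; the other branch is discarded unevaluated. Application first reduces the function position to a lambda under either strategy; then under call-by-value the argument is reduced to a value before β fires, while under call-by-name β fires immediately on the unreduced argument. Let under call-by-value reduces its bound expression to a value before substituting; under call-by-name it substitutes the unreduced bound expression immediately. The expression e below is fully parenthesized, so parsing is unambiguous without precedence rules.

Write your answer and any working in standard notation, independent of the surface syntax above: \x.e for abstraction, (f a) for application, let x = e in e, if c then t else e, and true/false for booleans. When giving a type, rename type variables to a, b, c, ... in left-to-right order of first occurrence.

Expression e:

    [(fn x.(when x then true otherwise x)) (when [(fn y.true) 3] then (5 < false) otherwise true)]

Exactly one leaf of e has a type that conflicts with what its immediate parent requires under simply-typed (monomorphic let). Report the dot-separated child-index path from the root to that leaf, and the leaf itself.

Trace:
x : a
  unify a ~ Bool
x : Bool
  unify Bool ~ Bool
\x._ : Bool -> Bool
\y._ : b -> Bool
  unify b -> Bool ~ Int -> c
  unify b ~ Int
  unify Bool ~ c
_ _ : Bool
  unify Bool ~ Bool
  unify Int ~ Int
  unify Bool ~ Int
  FAIL: mismatch Bool ~ Int

Answer: 1.1.1 : false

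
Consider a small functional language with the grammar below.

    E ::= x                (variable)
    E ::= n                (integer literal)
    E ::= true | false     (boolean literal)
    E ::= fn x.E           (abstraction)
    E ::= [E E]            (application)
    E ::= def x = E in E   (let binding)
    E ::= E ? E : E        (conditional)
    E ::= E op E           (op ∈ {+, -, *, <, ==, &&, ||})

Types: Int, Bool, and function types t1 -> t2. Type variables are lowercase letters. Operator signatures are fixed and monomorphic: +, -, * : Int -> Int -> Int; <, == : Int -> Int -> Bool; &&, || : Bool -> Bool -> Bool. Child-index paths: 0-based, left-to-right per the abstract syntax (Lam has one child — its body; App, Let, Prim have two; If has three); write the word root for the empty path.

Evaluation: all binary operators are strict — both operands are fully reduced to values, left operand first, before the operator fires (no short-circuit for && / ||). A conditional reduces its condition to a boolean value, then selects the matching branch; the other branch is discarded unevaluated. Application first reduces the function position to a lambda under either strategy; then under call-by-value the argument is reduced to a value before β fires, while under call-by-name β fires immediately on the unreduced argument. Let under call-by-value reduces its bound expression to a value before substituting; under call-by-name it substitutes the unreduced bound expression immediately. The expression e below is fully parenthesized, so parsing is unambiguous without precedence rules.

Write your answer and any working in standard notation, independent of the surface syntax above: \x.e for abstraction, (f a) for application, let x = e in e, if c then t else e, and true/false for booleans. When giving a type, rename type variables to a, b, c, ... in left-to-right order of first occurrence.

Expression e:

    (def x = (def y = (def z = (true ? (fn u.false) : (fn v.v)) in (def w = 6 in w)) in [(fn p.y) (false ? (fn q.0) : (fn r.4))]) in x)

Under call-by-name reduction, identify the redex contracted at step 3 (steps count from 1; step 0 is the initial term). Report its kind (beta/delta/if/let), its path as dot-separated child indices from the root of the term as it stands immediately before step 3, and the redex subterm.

Working:
step 0: (let x = (let y = (let z = (if true then (\u.false) else (\v.v)) in (let w = 6 in w)) in ((\p.y) (if false then (\q.0) else (\r.4)))) in x)
step 1: [let@root] (let y = (let z = (if true then (\u.false) else (\v.v)) in (let w = 6 in w)) in ((\p.y) (if false then (\q.0) else (\r.4))))
step 2: [let@root] ((\p.(let z = (if true then (\u.false) else (\v.v)) in (let w = 6 in w))) (if false then (\q.0) else (\r.4)))
step 3: [beta@root] (let z = (if true then (\u.false) else (\v.v)) in (let w = 6 in w))

Answer: beta at root : ((\p.(let z = (if true then (\u.false) else (\v.v)) in (let w = 6 in w))) (if false then (\q.0) else (\r.4)))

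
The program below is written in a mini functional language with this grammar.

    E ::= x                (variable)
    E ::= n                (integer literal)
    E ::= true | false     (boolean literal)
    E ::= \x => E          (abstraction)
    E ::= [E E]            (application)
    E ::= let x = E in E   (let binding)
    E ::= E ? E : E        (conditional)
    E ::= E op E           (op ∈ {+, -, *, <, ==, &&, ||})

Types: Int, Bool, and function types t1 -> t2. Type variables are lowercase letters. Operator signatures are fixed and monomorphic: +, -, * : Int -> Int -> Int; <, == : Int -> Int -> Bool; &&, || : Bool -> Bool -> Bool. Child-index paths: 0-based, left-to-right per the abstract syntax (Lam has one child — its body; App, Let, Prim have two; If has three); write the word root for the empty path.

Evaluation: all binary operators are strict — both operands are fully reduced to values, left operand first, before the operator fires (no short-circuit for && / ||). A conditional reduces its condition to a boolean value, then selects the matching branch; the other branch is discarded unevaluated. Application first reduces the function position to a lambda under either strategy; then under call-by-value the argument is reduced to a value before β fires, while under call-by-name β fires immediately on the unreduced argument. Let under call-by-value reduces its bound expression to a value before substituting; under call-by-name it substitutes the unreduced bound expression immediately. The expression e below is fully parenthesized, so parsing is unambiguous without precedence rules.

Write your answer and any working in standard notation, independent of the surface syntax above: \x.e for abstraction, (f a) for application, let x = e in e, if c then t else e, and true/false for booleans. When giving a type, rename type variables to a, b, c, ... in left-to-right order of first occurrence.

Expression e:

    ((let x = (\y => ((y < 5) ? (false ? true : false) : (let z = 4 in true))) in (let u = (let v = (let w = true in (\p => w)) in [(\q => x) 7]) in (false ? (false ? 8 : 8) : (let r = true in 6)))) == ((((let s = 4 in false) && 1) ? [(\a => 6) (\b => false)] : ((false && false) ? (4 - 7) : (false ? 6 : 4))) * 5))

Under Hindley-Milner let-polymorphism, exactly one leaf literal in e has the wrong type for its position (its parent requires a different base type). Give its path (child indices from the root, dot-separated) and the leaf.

Working:
y : a
  unify a ~ Int
  unify Int ~ Int
  unify Bool ~ Bool
  unify Bool ~ Bool
  unify Bool ~ Bool
let z : Int
  unify Bool ~ Bool
\y._ : Int -> Bool
let x : Int -> Bool
let w : Bool
w : Bool
\p._ : b -> Bool
let v : forall. b -> Bool
x : Int -> Bool
\q._ : c -> Int -> Bool
  unify c -> Int -> Bool ~ Int -> d
  unify c ~ Int
  unify Int -> Bool ~ d
_ _ : Int -> Bool
let u : Int -> Bool
  unify Bool ~ Bool
  unify Bool ~ Bool
  unify Int ~ Int
let r : Bool
  unify Int ~ Int
  unify Int ~ Int
let s : Int
  unify Bool ~ Bool
  unify Int ~ Bool
  FAIL: mismatch Int ~ Bool

Answer: 1.0.0.1 : 1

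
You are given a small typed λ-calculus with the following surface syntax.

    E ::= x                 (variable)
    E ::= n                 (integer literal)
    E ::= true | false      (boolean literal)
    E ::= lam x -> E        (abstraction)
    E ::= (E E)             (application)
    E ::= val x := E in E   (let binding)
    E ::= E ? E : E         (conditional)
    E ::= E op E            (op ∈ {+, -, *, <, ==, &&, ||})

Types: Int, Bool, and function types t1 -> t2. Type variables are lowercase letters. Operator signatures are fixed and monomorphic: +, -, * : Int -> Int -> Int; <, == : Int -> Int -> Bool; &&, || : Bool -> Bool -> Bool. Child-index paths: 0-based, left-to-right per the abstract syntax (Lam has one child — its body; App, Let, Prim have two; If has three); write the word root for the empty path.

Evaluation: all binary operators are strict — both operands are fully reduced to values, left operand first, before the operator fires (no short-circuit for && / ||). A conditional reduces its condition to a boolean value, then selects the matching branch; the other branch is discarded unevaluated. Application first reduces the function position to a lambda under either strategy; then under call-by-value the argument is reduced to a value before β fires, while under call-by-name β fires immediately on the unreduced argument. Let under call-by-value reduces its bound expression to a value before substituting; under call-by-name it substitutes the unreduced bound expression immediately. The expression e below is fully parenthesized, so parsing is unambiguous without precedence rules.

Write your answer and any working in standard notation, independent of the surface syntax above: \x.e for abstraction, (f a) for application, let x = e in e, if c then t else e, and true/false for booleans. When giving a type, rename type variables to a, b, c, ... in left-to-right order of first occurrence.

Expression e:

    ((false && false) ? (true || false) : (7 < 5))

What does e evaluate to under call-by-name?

Answer: false

Derivation:
step 0: (if (false && false) then (true || false) else (7 < 5))
step 1: [delta@0] (if false then (true || false) else (7 < 5))
step 2: [if@root] (7 < 5)
step 3: [delta@root] false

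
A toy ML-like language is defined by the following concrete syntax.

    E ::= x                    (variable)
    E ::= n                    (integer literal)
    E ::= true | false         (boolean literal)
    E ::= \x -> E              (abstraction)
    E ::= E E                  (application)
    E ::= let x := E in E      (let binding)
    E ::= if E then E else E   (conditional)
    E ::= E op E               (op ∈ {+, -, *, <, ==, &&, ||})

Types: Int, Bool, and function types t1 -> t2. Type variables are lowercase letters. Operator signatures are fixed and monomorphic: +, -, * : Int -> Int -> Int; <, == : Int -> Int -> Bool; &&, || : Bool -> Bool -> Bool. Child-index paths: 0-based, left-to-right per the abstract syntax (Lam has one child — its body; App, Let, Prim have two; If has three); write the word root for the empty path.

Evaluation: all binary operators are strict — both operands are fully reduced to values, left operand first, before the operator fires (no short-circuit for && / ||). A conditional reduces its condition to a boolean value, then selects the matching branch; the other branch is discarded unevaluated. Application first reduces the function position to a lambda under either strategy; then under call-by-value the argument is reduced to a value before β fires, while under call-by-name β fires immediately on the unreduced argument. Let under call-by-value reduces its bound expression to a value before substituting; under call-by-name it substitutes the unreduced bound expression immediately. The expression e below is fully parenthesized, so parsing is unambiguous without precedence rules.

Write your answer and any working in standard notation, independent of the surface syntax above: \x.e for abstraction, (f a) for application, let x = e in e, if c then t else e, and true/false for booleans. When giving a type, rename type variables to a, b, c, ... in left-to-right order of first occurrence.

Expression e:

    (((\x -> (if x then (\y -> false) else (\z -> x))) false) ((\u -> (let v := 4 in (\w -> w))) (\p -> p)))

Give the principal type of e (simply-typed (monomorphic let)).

Trace:
x : a
  unify a ~ Bool
\y._ : b -> Bool
x : Bool
\z._ : c -> Bool
  unify b -> Bool ~ c -> Bool
  unify b ~ c
  unify Bool ~ Bool
\x._ : Bool -> c -> Bool
  unify Bool -> c -> Bool ~ Bool -> d
  unify Bool ~ Bool
  unify c -> Bool ~ d
_ _ : c -> Bool
let v : Int
w : f
\w._ : f -> f
\u._ : e -> f -> f
p : g
\p._ : g -> g
  unify e -> f -> f ~ (g -> g) -> h
  unify e ~ g -> g
  unify f -> f ~ h
_ _ : f -> f
  unify c -> Bool ~ (f -> f) -> i
  unify c ~ f -> f
  unify Bool ~ i
_ _ : Bool

Answer: Bool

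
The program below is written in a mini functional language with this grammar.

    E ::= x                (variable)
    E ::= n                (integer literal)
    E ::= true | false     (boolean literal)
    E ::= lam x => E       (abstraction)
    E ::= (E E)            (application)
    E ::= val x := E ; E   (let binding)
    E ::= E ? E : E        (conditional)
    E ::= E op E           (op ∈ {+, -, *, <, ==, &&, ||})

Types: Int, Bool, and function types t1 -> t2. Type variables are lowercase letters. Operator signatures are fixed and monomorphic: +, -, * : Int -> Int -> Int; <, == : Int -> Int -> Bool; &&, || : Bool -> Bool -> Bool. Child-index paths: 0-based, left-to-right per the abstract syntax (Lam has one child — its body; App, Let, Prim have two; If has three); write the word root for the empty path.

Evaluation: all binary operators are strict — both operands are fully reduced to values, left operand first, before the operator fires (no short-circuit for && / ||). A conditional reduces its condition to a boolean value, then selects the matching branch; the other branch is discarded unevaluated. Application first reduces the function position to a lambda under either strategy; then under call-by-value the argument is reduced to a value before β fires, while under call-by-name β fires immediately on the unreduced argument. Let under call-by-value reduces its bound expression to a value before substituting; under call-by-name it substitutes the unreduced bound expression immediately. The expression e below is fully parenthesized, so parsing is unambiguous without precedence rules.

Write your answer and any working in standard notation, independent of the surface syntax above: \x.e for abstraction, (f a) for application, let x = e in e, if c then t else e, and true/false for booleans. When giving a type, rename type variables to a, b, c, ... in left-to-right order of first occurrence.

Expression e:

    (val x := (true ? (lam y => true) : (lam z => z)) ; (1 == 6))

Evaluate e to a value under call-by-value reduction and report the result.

Derivation:
step 0: (let x = (if true then (\y.true) else (\z.z)) in (1 == 6))
step 1: [if@0] (let x = (\y.true) in (1 == 6))
step 2: [let@root] (1 == 6)
step 3: [delta@root] false

Answer: false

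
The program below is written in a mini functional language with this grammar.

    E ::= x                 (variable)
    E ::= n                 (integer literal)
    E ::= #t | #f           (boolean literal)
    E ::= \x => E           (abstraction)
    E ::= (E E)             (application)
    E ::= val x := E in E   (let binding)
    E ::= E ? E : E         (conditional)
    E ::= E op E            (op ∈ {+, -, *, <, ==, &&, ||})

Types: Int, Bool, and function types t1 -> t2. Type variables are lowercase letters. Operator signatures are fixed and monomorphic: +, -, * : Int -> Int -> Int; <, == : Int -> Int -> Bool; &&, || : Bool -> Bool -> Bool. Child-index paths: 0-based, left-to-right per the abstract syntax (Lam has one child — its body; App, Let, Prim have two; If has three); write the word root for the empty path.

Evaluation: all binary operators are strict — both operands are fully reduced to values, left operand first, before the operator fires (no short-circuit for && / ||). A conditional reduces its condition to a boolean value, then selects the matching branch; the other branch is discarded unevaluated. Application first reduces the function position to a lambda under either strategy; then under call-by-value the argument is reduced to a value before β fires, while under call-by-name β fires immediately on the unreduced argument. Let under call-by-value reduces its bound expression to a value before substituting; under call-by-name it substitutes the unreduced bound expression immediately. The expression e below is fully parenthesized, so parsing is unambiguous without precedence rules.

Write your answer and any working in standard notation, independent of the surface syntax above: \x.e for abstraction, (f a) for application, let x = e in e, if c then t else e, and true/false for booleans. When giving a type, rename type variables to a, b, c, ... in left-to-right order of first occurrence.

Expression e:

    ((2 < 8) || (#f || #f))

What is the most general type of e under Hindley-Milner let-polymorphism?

Answer: Bool

Derivation:
  unify Int ~ Int
  unify Int ~ Int
  unify Bool ~ Bool
  unify Bool ~ Bool
  unify Bool ~ Bool
  unify Bool ~ Bool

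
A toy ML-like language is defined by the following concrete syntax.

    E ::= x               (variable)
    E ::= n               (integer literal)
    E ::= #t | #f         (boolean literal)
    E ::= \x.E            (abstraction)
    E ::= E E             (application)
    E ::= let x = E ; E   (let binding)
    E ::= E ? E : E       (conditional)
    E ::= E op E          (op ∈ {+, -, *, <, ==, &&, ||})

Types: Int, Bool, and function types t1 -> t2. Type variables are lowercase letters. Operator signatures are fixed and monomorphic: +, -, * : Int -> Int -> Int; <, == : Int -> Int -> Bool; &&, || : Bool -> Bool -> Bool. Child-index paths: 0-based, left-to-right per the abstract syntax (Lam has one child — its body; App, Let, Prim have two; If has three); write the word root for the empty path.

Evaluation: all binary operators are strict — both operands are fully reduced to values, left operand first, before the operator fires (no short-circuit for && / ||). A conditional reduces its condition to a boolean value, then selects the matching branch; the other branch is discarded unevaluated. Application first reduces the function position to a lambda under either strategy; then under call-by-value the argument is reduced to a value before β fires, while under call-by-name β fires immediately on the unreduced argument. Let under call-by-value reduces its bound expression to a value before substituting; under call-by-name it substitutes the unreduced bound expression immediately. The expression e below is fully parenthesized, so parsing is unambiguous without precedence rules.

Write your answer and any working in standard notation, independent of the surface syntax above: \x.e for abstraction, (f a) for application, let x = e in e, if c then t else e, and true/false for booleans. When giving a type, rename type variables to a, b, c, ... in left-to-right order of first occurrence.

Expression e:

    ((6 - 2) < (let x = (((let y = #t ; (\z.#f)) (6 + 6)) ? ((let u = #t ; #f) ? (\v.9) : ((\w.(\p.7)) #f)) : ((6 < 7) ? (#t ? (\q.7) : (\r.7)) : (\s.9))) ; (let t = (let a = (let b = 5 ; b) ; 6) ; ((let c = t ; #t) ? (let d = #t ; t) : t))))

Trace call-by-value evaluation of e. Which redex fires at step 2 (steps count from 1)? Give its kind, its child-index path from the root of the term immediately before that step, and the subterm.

Answer: let at 1.0.0.0 : (let y = true in (\z.false))

Working:
step 0: ((6 - 2) < (let x = (if ((let y = true in (\z.false)) (6 + 6)) then (if (let u = true in false) then (\v.9) else ((\w.(\p.7)) false)) else (if (6 < 7) then (if true then (\q.7) else (\r.7)) else (\s.9))) in (let t = (let a = (let b = 5 in b) in 6) in (if (let c = t in true) then (let d = true in t) else t))))
step 1: [delta@0] (4 < (let x = (if ((let y = true in (\z.false)) (6 + 6)) then (if (let u = true in false) then (\v.9) else ((\w.(\p.7)) false)) else (if (6 < 7) then (if true then (\q.7) else (\r.7)) else (\s.9))) in (let t = (let a = (let b = 5 in b) in 6) in (if (let c = t in true) then (let d = true in t) else t))))
step 2: [let@1.0.0.0] (4 < (let x = (if ((\z.false) (6 + 6)) then (if (let u = true in false) then (\v.9) else ((\w.(\p.7)) false)) else (if (6 < 7) then (if true then (\q.7) else (\r.7)) else (\s.9))) in (let t = (let a = (let b = 5 in b) in 6) in (if (let c = t in true) then (let d = true in t) else t))))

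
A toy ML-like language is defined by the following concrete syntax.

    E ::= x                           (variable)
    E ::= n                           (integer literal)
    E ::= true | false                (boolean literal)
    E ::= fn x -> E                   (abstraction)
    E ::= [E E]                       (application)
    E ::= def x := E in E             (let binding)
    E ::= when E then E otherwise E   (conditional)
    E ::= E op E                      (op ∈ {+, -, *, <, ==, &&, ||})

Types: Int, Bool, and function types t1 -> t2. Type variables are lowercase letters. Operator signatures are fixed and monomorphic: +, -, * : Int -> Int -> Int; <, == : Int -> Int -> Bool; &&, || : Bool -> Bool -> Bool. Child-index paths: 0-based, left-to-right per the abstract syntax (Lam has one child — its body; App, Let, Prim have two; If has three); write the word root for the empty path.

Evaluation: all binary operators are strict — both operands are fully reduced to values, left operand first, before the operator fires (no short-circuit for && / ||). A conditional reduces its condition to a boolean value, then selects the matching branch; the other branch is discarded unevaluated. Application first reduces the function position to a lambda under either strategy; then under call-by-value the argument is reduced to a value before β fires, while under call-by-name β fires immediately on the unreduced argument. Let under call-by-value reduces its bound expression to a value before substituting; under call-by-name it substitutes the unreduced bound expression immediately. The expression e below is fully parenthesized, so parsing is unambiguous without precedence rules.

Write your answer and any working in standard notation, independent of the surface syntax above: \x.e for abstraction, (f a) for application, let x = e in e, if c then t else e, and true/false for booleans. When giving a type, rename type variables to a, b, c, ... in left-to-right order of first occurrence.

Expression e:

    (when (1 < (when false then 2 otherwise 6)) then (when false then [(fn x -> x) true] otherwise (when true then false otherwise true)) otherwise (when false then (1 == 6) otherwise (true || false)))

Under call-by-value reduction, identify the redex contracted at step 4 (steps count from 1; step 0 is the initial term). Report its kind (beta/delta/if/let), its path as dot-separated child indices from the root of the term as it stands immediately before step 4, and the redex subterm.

Trace:
step 0: (if (1 < (if false then 2 else 6)) then (if false then ((\x.x) true) else (if true then false else true)) else (if false then (1 == 6) else (true || false)))
step 1: [if@0.1] (if (1 < 6) then (if false then ((\x.x) true) else (if true then false else true)) else (if false then (1 == 6) else (true || false)))
step 2: [delta@0] (if true then (if false then ((\x.x) true) else (if true then false else true)) else (if false then (1 == 6) else (true || false)))
step 3: [if@root] (if false then ((\x.x) true) else (if true then false else true))
step 4: [if@root] (if true then false else true)

Answer: if at root : (if false then ((\x.x) true) else (if true then false else true))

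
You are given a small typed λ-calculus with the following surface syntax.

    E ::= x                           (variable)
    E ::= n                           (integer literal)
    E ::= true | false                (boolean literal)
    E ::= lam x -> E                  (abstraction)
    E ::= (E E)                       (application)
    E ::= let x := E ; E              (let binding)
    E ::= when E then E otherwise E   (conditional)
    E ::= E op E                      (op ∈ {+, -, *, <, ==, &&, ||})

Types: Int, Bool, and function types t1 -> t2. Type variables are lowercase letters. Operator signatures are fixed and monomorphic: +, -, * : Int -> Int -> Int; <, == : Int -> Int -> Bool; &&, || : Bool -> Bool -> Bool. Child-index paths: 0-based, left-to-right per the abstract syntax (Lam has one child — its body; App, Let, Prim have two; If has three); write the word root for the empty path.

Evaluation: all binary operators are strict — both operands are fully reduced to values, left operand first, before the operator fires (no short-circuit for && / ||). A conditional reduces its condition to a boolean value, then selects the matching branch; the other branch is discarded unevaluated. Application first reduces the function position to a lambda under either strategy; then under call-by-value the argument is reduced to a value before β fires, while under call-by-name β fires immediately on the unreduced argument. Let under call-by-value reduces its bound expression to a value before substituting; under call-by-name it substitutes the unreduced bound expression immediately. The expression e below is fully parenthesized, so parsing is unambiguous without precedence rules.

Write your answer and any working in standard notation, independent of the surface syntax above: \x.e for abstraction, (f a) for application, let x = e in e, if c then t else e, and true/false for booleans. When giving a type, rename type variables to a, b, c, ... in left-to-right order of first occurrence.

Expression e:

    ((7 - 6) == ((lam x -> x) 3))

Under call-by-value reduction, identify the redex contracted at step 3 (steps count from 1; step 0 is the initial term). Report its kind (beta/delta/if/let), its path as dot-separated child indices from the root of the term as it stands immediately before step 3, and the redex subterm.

Derivation:
step 0: ((7 - 6) == ((\x.x) 3))
step 1: [delta@0] (1 == ((\x.x) 3))
step 2: [beta@1] (1 == 3)
step 3: [delta@root] false

Answer: delta at root : (1 == 3)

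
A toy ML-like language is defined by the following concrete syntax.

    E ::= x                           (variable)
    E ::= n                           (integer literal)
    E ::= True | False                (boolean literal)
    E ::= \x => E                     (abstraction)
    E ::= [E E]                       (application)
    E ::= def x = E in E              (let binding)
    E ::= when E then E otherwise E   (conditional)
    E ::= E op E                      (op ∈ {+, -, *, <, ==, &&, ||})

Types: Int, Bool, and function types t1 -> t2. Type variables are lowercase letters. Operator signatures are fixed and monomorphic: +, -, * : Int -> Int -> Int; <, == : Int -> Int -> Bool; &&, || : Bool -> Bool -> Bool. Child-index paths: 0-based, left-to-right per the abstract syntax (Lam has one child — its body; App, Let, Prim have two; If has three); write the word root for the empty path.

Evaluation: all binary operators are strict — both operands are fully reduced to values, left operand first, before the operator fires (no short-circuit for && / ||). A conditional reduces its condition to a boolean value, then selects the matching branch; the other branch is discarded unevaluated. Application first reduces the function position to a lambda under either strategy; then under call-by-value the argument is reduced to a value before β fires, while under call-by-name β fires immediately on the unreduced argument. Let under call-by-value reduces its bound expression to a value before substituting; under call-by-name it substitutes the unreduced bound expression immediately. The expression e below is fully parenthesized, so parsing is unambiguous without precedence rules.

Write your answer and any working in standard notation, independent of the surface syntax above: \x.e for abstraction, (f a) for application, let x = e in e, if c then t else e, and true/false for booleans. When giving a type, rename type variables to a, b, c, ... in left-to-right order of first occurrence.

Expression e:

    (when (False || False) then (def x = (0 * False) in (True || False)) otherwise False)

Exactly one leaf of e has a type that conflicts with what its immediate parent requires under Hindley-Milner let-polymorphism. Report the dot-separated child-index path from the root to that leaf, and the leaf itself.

Answer: 1.0.1 : false

Trace:
  unify Bool ~ Bool
  unify Bool ~ Bool
  unify Bool ~ Bool
  unify Int ~ Int
  unify Bool ~ Int
  FAIL: mismatch Bool ~ Int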